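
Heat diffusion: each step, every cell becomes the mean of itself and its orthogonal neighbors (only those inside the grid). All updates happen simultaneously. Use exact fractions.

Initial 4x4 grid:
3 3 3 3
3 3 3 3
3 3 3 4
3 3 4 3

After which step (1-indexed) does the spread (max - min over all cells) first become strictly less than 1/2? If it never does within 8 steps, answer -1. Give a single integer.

Answer: 2

Derivation:
Step 1: max=11/3, min=3, spread=2/3
Step 2: max=407/120, min=3, spread=47/120
  -> spread < 1/2 first at step 2
Step 3: max=1831/540, min=3, spread=211/540
Step 4: max=53641/16200, min=3, spread=5041/16200
Step 5: max=1596643/486000, min=13579/4500, spread=130111/486000
Step 6: max=47382367/14580000, min=817159/270000, spread=3255781/14580000
Step 7: max=1412553691/437400000, min=821107/270000, spread=82360351/437400000
Step 8: max=42117316891/13122000000, min=148306441/48600000, spread=2074577821/13122000000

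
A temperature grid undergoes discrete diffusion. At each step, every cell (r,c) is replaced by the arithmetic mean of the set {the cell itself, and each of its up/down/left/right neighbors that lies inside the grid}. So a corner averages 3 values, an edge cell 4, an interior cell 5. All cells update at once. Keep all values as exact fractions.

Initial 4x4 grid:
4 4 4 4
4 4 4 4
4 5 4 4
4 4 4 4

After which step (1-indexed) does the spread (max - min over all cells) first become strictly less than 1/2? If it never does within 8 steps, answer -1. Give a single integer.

Step 1: max=17/4, min=4, spread=1/4
  -> spread < 1/2 first at step 1
Step 2: max=211/50, min=4, spread=11/50
Step 3: max=9967/2400, min=4, spread=367/2400
Step 4: max=44771/10800, min=2413/600, spread=1337/10800
Step 5: max=1337669/324000, min=72469/18000, spread=33227/324000
Step 6: max=40094327/9720000, min=436049/108000, spread=849917/9720000
Step 7: max=1200114347/291600000, min=6548533/1620000, spread=21378407/291600000
Step 8: max=35958462371/8748000000, min=1967688343/486000000, spread=540072197/8748000000

Answer: 1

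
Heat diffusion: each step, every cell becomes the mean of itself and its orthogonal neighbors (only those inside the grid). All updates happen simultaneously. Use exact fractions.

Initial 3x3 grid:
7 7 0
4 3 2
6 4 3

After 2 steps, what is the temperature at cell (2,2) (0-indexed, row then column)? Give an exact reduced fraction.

Step 1: cell (2,2) = 3
Step 2: cell (2,2) = 3
Full grid after step 2:
  61/12 69/16 37/12
  59/12 77/20 3
  41/9 47/12 3

Answer: 3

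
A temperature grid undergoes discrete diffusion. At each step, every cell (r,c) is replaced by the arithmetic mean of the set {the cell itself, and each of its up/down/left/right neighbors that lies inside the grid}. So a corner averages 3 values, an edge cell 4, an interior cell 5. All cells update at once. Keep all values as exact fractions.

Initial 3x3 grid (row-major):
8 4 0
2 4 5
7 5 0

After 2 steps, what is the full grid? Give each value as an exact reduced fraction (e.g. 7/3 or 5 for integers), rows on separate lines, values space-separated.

After step 1:
  14/3 4 3
  21/4 4 9/4
  14/3 4 10/3
After step 2:
  167/36 47/12 37/12
  223/48 39/10 151/48
  167/36 4 115/36

Answer: 167/36 47/12 37/12
223/48 39/10 151/48
167/36 4 115/36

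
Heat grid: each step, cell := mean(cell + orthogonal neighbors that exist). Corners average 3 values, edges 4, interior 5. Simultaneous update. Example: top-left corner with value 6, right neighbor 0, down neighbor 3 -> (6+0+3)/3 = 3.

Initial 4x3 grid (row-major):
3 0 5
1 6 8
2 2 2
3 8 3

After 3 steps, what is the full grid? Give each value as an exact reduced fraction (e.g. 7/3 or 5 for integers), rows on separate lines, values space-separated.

After step 1:
  4/3 7/2 13/3
  3 17/5 21/4
  2 4 15/4
  13/3 4 13/3
After step 2:
  47/18 377/120 157/36
  73/30 383/100 251/60
  10/3 343/100 13/3
  31/9 25/6 145/36
After step 3:
  2947/1080 25099/7200 4207/1080
  10987/3600 10211/3000 15037/3600
  11377/3600 1432/375 14377/3600
  197/54 6781/1800 451/108

Answer: 2947/1080 25099/7200 4207/1080
10987/3600 10211/3000 15037/3600
11377/3600 1432/375 14377/3600
197/54 6781/1800 451/108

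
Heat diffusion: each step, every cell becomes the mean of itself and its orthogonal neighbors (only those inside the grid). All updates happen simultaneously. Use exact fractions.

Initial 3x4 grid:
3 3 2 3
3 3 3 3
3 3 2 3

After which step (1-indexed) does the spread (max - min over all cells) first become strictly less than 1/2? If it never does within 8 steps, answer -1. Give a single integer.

Answer: 1

Derivation:
Step 1: max=3, min=13/5, spread=2/5
  -> spread < 1/2 first at step 1
Step 2: max=3, min=323/120, spread=37/120
Step 3: max=211/72, min=2963/1080, spread=101/540
Step 4: max=13109/4500, min=74449/27000, spread=841/5400
Step 5: max=467701/162000, min=168371/60750, spread=11227/97200
Step 6: max=23310457/8100000, min=270065659/97200000, spread=386393/3888000
Step 7: max=1392558563/486000000, min=2439500519/874800000, spread=41940559/546750000
Step 8: max=83395718917/29160000000, min=977383923379/349920000000, spread=186917629/2799360000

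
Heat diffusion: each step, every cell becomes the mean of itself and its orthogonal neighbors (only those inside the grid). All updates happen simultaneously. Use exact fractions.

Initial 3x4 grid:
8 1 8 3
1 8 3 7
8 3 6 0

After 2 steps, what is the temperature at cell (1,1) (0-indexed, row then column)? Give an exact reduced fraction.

Step 1: cell (1,1) = 16/5
Step 2: cell (1,1) = 567/100
Full grid after step 2:
  95/18 62/15 28/5 13/3
  1007/240 567/100 98/25 1199/240
  11/2 329/80 1199/240 127/36

Answer: 567/100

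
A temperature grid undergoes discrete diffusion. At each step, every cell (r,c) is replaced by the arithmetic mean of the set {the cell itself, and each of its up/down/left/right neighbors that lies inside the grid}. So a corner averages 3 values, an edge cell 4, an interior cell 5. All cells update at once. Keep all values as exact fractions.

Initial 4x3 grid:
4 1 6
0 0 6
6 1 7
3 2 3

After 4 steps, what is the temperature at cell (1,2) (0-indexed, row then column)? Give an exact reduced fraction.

Answer: 362503/108000

Derivation:
Step 1: cell (1,2) = 19/4
Step 2: cell (1,2) = 56/15
Step 3: cell (1,2) = 13219/3600
Step 4: cell (1,2) = 362503/108000
Full grid after step 4:
  338861/129600 276301/96000 433861/129600
  139939/54000 365297/120000 362503/108000
  19313/6750 1099541/360000 41987/12000
  378131/129600 2789899/864000 146977/43200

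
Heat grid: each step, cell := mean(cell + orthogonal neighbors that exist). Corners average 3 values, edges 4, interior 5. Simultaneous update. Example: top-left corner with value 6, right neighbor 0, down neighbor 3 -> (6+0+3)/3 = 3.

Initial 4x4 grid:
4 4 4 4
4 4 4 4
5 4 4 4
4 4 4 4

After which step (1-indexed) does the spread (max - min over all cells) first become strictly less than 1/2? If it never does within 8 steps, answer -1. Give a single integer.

Step 1: max=13/3, min=4, spread=1/3
  -> spread < 1/2 first at step 1
Step 2: max=511/120, min=4, spread=31/120
Step 3: max=4531/1080, min=4, spread=211/1080
Step 4: max=448843/108000, min=4, spread=16843/108000
Step 5: max=4026643/972000, min=36079/9000, spread=130111/972000
Step 6: max=120282367/29160000, min=2167159/540000, spread=3255781/29160000
Step 7: max=3599553691/874800000, min=2171107/540000, spread=82360351/874800000
Step 8: max=107727316891/26244000000, min=391306441/97200000, spread=2074577821/26244000000

Answer: 1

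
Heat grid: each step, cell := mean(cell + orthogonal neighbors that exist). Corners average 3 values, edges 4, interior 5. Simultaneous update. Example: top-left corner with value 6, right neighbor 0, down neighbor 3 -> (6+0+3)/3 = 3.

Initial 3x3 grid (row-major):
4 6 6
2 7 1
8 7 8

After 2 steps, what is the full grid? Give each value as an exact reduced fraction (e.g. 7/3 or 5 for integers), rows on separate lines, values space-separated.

Answer: 5 1121/240 187/36
1171/240 143/25 593/120
221/36 231/40 55/9

Derivation:
After step 1:
  4 23/4 13/3
  21/4 23/5 11/2
  17/3 15/2 16/3
After step 2:
  5 1121/240 187/36
  1171/240 143/25 593/120
  221/36 231/40 55/9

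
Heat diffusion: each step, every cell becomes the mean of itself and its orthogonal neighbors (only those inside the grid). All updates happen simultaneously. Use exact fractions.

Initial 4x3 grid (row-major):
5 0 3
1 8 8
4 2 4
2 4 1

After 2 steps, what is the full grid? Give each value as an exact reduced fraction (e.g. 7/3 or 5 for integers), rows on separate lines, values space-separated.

Answer: 7/2 101/30 161/36
251/80 449/100 509/120
869/240 329/100 169/40
47/18 779/240 3

Derivation:
After step 1:
  2 4 11/3
  9/2 19/5 23/4
  9/4 22/5 15/4
  10/3 9/4 3
After step 2:
  7/2 101/30 161/36
  251/80 449/100 509/120
  869/240 329/100 169/40
  47/18 779/240 3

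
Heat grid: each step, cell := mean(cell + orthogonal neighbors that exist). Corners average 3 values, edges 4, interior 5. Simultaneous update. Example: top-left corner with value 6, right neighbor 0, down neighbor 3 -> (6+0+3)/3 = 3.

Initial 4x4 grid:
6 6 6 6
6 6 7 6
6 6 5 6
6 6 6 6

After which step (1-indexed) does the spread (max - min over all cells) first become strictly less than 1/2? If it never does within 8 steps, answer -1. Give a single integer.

Answer: 2

Derivation:
Step 1: max=25/4, min=23/4, spread=1/2
Step 2: max=37/6, min=35/6, spread=1/3
  -> spread < 1/2 first at step 2
Step 3: max=14689/2400, min=14111/2400, spread=289/1200
Step 4: max=131569/21600, min=127631/21600, spread=1969/10800
Step 5: max=13108849/2160000, min=12811151/2160000, spread=148849/1080000
Step 6: max=117699229/19440000, min=115580771/19440000, spread=1059229/9720000
Step 7: max=11749502809/1944000000, min=11578497191/1944000000, spread=85502809/972000000
Step 8: max=105588128389/17496000000, min=104363871611/17496000000, spread=612128389/8748000000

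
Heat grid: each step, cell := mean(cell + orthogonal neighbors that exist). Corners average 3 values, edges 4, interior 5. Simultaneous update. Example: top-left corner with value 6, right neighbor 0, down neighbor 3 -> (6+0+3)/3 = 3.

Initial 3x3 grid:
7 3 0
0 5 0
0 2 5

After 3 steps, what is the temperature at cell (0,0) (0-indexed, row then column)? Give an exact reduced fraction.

Answer: 1171/432

Derivation:
Step 1: cell (0,0) = 10/3
Step 2: cell (0,0) = 121/36
Step 3: cell (0,0) = 1171/432
Full grid after step 3:
  1171/432 8027/2880 331/144
  641/240 2779/1200 3541/1440
  233/108 581/240 473/216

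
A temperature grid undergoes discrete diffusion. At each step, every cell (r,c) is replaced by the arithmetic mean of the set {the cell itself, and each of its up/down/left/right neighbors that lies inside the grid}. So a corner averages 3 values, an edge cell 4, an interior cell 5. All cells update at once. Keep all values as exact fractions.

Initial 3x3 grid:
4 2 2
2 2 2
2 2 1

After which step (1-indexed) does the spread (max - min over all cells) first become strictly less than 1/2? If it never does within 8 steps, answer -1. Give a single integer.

Answer: 4

Derivation:
Step 1: max=8/3, min=5/3, spread=1
Step 2: max=23/9, min=31/18, spread=5/6
Step 3: max=257/108, min=391/216, spread=41/72
Step 4: max=14893/6480, min=24581/12960, spread=347/864
  -> spread < 1/2 first at step 4
Step 5: max=867581/388800, min=1516087/777600, spread=2921/10368
Step 6: max=51108457/23328000, min=92987789/46656000, spread=24611/124416
Step 7: max=3023511329/1399680000, min=5658280783/2799360000, spread=207329/1492992
Step 8: max=179705693413/83980800000, min=343036683701/167961600000, spread=1746635/17915904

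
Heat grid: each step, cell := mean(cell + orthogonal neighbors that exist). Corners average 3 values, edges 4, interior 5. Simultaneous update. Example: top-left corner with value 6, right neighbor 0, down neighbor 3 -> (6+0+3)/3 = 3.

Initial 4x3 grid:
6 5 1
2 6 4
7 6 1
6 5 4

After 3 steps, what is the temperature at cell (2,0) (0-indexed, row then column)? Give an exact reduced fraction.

Answer: 6151/1200

Derivation:
Step 1: cell (2,0) = 21/4
Step 2: cell (2,0) = 43/8
Step 3: cell (2,0) = 6151/1200
Full grid after step 3:
  1237/270 30541/7200 8261/2160
  8729/1800 26353/6000 27941/7200
  6151/1200 13969/3000 29381/7200
  757/144 69397/14400 115/27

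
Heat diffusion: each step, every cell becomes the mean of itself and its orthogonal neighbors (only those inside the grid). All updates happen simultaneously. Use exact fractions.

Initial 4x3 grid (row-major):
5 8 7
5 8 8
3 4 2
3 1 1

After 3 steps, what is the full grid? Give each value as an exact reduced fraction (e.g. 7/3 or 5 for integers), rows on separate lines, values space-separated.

Answer: 61/10 23051/3600 1787/270
6287/1200 2101/375 20261/3600
14311/3600 23491/6000 14611/3600
6401/2160 41729/14400 6161/2160

Derivation:
After step 1:
  6 7 23/3
  21/4 33/5 25/4
  15/4 18/5 15/4
  7/3 9/4 4/3
After step 2:
  73/12 409/60 251/36
  27/5 287/50 91/15
  56/15 399/100 56/15
  25/9 571/240 22/9
After step 3:
  61/10 23051/3600 1787/270
  6287/1200 2101/375 20261/3600
  14311/3600 23491/6000 14611/3600
  6401/2160 41729/14400 6161/2160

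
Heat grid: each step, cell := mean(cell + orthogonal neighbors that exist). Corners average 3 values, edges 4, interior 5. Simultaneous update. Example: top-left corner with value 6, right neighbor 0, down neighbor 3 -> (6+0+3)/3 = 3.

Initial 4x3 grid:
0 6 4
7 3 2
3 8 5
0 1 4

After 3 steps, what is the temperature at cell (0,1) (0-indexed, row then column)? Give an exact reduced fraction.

Step 1: cell (0,1) = 13/4
Step 2: cell (0,1) = 1007/240
Step 3: cell (0,1) = 54829/14400
Full grid after step 3:
  2183/540 54829/14400 1457/360
  27077/7200 25271/6000 9409/2400
  26927/7200 21991/6000 29477/7200
  167/54 50849/14400 767/216

Answer: 54829/14400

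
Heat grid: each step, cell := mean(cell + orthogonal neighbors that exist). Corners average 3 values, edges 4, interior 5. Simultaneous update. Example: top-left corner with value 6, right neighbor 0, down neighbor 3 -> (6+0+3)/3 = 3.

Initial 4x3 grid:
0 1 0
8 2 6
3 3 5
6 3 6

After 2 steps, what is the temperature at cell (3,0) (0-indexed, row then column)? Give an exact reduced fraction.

Answer: 9/2

Derivation:
Step 1: cell (3,0) = 4
Step 2: cell (3,0) = 9/2
Full grid after step 2:
  7/3 121/48 19/9
  61/16 289/100 175/48
  309/80 217/50 967/240
  9/2 491/120 85/18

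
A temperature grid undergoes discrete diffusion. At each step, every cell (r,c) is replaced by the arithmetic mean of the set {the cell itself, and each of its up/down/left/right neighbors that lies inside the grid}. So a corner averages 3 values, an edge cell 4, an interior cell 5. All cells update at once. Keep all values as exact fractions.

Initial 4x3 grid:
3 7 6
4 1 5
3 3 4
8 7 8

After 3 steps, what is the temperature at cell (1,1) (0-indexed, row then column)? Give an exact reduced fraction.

Step 1: cell (1,1) = 4
Step 2: cell (1,1) = 93/25
Step 3: cell (1,1) = 13139/3000
Full grid after step 3:
  907/216 61517/14400 683/144
  28441/7200 13139/3000 2693/600
  11147/2400 27593/6000 18133/3600
  413/80 39491/7200 5863/1080

Answer: 13139/3000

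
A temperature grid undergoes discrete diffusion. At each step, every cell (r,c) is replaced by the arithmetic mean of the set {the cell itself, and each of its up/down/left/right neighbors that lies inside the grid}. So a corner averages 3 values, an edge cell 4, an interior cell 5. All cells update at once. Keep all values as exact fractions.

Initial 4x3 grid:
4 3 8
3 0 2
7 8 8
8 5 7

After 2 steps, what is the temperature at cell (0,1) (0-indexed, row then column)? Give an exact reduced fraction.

Step 1: cell (0,1) = 15/4
Step 2: cell (0,1) = 877/240
Full grid after step 2:
  127/36 877/240 151/36
  62/15 411/100 1097/240
  167/30 571/100 1381/240
  121/18 389/60 239/36

Answer: 877/240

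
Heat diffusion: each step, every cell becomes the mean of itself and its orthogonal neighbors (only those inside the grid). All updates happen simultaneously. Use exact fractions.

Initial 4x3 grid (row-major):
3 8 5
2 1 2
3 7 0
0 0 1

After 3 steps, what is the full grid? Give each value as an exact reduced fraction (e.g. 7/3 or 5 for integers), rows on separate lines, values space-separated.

After step 1:
  13/3 17/4 5
  9/4 4 2
  3 11/5 5/2
  1 2 1/3
After step 2:
  65/18 211/48 15/4
  163/48 147/50 27/8
  169/80 137/50 211/120
  2 83/60 29/18
After step 3:
  821/216 52909/14400 553/144
  21707/7200 2527/750 3547/1200
  6149/2400 13121/6000 1067/450
  1319/720 6961/3600 1711/1080

Answer: 821/216 52909/14400 553/144
21707/7200 2527/750 3547/1200
6149/2400 13121/6000 1067/450
1319/720 6961/3600 1711/1080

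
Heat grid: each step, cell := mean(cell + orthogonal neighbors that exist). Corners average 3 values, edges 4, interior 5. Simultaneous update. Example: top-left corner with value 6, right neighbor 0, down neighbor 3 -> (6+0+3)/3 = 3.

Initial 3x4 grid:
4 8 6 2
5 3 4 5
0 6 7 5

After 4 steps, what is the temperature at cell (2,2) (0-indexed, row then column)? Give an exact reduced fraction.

Answer: 515687/108000

Derivation:
Step 1: cell (2,2) = 11/2
Step 2: cell (2,2) = 121/24
Step 3: cell (2,2) = 8833/1800
Step 4: cell (2,2) = 515687/108000
Full grid after step 4:
  299377/64800 1037869/216000 1038749/216000 310697/64800
  969179/216000 830627/180000 289859/60000 115601/24000
  69463/16200 492497/108000 515687/108000 158261/32400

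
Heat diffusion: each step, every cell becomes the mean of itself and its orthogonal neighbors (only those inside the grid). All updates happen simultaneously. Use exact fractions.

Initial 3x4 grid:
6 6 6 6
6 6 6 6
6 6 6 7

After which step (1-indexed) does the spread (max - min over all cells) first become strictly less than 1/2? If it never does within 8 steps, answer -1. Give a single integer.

Answer: 1

Derivation:
Step 1: max=19/3, min=6, spread=1/3
  -> spread < 1/2 first at step 1
Step 2: max=113/18, min=6, spread=5/18
Step 3: max=1337/216, min=6, spread=41/216
Step 4: max=159737/25920, min=6, spread=4217/25920
Step 5: max=9540349/1555200, min=43279/7200, spread=38417/311040
Step 6: max=571072211/93312000, min=866597/144000, spread=1903471/18662400
Step 7: max=34193309089/5598720000, min=26035759/4320000, spread=18038617/223948800
Step 8: max=2048807382851/335923200000, min=2345726759/388800000, spread=883978523/13436928000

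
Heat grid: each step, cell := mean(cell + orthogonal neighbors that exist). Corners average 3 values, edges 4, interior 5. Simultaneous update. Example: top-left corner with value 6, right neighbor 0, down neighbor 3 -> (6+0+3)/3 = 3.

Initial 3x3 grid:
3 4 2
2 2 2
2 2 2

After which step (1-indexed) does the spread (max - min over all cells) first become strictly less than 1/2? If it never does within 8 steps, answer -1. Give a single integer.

Answer: 3

Derivation:
Step 1: max=3, min=2, spread=1
Step 2: max=649/240, min=2, spread=169/240
Step 3: max=467/180, min=2539/1200, spread=1723/3600
  -> spread < 1/2 first at step 3
Step 4: max=8983/3600, min=11687/5400, spread=143/432
Step 5: max=1590103/648000, min=26657/12000, spread=1205/5184
Step 6: max=93847741/38880000, min=43751683/19440000, spread=10151/62208
Step 7: max=619858903/259200000, min=2655744751/1166400000, spread=85517/746496
Step 8: max=332180072069/139968000000, min=53487222949/23328000000, spread=720431/8957952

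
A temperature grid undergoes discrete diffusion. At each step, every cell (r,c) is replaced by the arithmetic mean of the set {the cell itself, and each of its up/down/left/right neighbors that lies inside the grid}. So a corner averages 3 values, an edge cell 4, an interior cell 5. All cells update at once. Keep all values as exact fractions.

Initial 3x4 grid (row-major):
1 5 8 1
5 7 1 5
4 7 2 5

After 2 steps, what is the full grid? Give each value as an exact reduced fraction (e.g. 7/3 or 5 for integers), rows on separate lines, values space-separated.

Answer: 79/18 53/12 137/30 137/36
73/16 241/50 201/50 61/15
175/36 229/48 347/80 43/12

Derivation:
After step 1:
  11/3 21/4 15/4 14/3
  17/4 5 23/5 3
  16/3 5 15/4 4
After step 2:
  79/18 53/12 137/30 137/36
  73/16 241/50 201/50 61/15
  175/36 229/48 347/80 43/12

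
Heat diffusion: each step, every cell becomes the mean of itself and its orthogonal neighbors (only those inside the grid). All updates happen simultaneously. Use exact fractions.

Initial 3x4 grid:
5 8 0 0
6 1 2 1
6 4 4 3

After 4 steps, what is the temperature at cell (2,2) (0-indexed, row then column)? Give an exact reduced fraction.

Answer: 310913/108000

Derivation:
Step 1: cell (2,2) = 13/4
Step 2: cell (2,2) = 169/60
Step 3: cell (2,2) = 10829/3600
Step 4: cell (2,2) = 310913/108000
Full grid after step 4:
  275303/64800 397093/108000 277663/108000 134063/64800
  1903427/432000 655543/180000 167381/60000 303269/144000
  276653/64800 411343/108000 310913/108000 157513/64800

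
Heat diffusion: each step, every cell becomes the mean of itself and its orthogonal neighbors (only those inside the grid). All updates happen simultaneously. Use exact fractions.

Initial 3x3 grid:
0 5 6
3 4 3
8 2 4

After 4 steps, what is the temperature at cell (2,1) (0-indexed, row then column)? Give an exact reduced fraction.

Step 1: cell (2,1) = 9/2
Step 2: cell (2,1) = 457/120
Step 3: cell (2,1) = 28529/7200
Step 4: cell (2,1) = 1663813/432000
Full grid after step 4:
  239089/64800 3227501/864000 62941/16200
  118963/32000 1384937/360000 3339751/864000
  499903/129600 1663813/432000 169751/43200

Answer: 1663813/432000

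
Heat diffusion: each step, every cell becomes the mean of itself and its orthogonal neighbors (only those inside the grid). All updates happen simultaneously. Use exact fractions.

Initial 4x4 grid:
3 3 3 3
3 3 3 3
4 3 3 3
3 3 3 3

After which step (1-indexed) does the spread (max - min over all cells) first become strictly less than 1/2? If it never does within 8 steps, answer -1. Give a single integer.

Step 1: max=10/3, min=3, spread=1/3
  -> spread < 1/2 first at step 1
Step 2: max=391/120, min=3, spread=31/120
Step 3: max=3451/1080, min=3, spread=211/1080
Step 4: max=340843/108000, min=3, spread=16843/108000
Step 5: max=3054643/972000, min=27079/9000, spread=130111/972000
Step 6: max=91122367/29160000, min=1627159/540000, spread=3255781/29160000
Step 7: max=2724753691/874800000, min=1631107/540000, spread=82360351/874800000
Step 8: max=81483316891/26244000000, min=294106441/97200000, spread=2074577821/26244000000

Answer: 1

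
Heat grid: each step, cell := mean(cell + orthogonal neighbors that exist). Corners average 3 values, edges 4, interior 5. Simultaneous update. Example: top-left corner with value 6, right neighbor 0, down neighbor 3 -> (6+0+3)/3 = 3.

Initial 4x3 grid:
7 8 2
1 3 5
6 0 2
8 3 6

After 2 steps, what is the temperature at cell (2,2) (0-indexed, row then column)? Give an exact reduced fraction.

Answer: 763/240

Derivation:
Step 1: cell (2,2) = 13/4
Step 2: cell (2,2) = 763/240
Full grid after step 2:
  175/36 281/60 13/3
  251/60 369/100 293/80
  247/60 349/100 763/240
  41/9 983/240 67/18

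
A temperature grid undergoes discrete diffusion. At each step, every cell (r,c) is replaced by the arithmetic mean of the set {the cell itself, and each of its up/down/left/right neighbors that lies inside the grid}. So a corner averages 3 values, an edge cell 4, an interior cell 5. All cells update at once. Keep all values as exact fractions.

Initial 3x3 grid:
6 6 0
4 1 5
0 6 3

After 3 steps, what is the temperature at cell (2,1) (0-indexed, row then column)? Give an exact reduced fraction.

Answer: 2551/800

Derivation:
Step 1: cell (2,1) = 5/2
Step 2: cell (2,1) = 149/40
Step 3: cell (2,1) = 2551/800
Full grid after step 3:
  2141/540 16831/4800 3947/1080
  49043/14400 7447/2000 46693/14400
  7589/2160 2551/800 7639/2160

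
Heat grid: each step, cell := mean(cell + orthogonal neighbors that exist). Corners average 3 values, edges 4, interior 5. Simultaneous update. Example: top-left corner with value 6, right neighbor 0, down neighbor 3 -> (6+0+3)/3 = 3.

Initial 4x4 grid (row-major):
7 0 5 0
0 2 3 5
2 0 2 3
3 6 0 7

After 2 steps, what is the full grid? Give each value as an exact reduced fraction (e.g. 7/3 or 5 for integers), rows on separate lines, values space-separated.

Answer: 103/36 53/24 367/120 97/36
11/6 261/100 43/20 103/30
151/60 17/10 77/25 179/60
43/18 181/60 41/15 34/9

Derivation:
After step 1:
  7/3 7/2 2 10/3
  11/4 1 17/5 11/4
  5/4 12/5 8/5 17/4
  11/3 9/4 15/4 10/3
After step 2:
  103/36 53/24 367/120 97/36
  11/6 261/100 43/20 103/30
  151/60 17/10 77/25 179/60
  43/18 181/60 41/15 34/9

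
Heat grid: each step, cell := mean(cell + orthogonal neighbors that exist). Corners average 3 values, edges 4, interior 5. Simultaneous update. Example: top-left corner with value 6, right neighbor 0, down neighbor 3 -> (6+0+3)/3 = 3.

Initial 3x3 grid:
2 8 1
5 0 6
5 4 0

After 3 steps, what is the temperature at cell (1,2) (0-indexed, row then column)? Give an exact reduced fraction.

Answer: 43747/14400

Derivation:
Step 1: cell (1,2) = 7/4
Step 2: cell (1,2) = 881/240
Step 3: cell (1,2) = 43747/14400
Full grid after step 3:
  979/240 5583/1600 149/40
  3167/900 7563/2000 43747/14400
  8161/2160 4933/1600 1769/540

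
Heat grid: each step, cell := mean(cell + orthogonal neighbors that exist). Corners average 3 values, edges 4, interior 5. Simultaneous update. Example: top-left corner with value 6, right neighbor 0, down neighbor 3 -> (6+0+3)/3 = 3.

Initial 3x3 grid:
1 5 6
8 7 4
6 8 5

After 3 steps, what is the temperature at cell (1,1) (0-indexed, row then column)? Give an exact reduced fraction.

Step 1: cell (1,1) = 32/5
Step 2: cell (1,1) = 573/100
Step 3: cell (1,1) = 34831/6000
Full grid after step 3:
  11629/2160 75563/14400 3823/720
  13873/2400 34831/6000 40219/7200
  3401/540 14723/2400 3241/540

Answer: 34831/6000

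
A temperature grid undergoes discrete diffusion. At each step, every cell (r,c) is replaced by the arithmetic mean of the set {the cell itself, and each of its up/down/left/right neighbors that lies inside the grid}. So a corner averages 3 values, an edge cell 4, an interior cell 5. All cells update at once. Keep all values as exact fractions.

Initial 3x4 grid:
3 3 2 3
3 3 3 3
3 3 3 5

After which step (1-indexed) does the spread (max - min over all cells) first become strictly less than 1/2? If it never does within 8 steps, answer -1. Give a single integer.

Answer: 3

Derivation:
Step 1: max=11/3, min=8/3, spread=1
Step 2: max=32/9, min=329/120, spread=293/360
Step 3: max=448/135, min=3433/1200, spread=4943/10800
  -> spread < 1/2 first at step 3
Step 4: max=211153/64800, min=31493/10800, spread=4439/12960
Step 5: max=12383117/3888000, min=953561/324000, spread=188077/777600
Step 6: max=735624583/233280000, min=28717067/9720000, spread=1856599/9331200
Step 7: max=43719149597/13996800000, min=433549657/145800000, spread=83935301/559872000
Step 8: max=2608633929223/839808000000, min=26119675613/8748000000, spread=809160563/6718464000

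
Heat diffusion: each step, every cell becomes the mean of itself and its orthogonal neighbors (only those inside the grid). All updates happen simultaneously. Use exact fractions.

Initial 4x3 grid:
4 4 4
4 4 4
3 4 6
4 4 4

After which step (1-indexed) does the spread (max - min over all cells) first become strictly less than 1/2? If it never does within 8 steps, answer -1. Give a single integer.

Answer: 3

Derivation:
Step 1: max=14/3, min=11/3, spread=1
Step 2: max=67/15, min=137/36, spread=119/180
Step 3: max=1169/270, min=14051/3600, spread=4607/10800
  -> spread < 1/2 first at step 3
Step 4: max=458897/108000, min=142429/36000, spread=3161/10800
Step 5: max=4087157/972000, min=1292549/324000, spread=20951/97200
Step 6: max=121594559/29160000, min=9754007/2430000, spread=181859/1166400
Step 7: max=7259424481/1749600000, min=1175090651/291600000, spread=8355223/69984000
Step 8: max=433823498129/104976000000, min=4421960599/1093500000, spread=14904449/167961600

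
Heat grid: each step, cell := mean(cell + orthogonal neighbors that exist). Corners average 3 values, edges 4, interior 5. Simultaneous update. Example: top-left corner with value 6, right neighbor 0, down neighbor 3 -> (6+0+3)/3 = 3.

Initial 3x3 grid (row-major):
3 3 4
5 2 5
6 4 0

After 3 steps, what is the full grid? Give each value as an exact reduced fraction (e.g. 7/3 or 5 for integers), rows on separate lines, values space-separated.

After step 1:
  11/3 3 4
  4 19/5 11/4
  5 3 3
After step 2:
  32/9 217/60 13/4
  247/60 331/100 271/80
  4 37/10 35/12
After step 3:
  508/135 12359/3600 2461/720
  3371/900 21757/6000 15437/4800
  709/180 2089/600 2401/720

Answer: 508/135 12359/3600 2461/720
3371/900 21757/6000 15437/4800
709/180 2089/600 2401/720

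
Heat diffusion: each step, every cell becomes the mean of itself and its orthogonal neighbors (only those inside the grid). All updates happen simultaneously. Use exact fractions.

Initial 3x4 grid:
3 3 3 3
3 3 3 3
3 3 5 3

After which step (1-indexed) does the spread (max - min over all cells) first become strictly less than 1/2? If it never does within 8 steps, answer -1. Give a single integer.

Answer: 3

Derivation:
Step 1: max=11/3, min=3, spread=2/3
Step 2: max=211/60, min=3, spread=31/60
Step 3: max=1831/540, min=3, spread=211/540
  -> spread < 1/2 first at step 3
Step 4: max=178897/54000, min=2747/900, spread=14077/54000
Step 5: max=1598407/486000, min=165683/54000, spread=5363/24300
Step 6: max=47480809/14580000, min=92869/30000, spread=93859/583200
Step 7: max=2834674481/874800000, min=151136467/48600000, spread=4568723/34992000
Step 8: max=169244435629/52488000000, min=4555618889/1458000000, spread=8387449/83980800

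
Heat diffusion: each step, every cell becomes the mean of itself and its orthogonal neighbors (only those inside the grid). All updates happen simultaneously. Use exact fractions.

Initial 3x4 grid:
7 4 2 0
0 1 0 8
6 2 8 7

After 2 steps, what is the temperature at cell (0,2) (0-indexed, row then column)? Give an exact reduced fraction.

Step 1: cell (0,2) = 3/2
Step 2: cell (0,2) = 91/30
Full grid after step 2:
  32/9 151/60 91/30 103/36
  337/120 329/100 147/50 371/80
  125/36 377/120 599/120 47/9

Answer: 91/30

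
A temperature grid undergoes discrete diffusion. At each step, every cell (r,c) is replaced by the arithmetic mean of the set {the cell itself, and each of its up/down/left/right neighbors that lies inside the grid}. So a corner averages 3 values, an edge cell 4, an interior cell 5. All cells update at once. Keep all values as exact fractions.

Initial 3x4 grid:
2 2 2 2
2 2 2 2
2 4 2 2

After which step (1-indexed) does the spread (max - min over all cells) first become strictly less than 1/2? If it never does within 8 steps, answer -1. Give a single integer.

Step 1: max=8/3, min=2, spread=2/3
Step 2: max=151/60, min=2, spread=31/60
Step 3: max=1291/540, min=2, spread=211/540
  -> spread < 1/2 first at step 3
Step 4: max=124897/54000, min=1847/900, spread=14077/54000
Step 5: max=1112407/486000, min=111683/54000, spread=5363/24300
Step 6: max=32900809/14580000, min=62869/30000, spread=93859/583200
Step 7: max=1959874481/874800000, min=102536467/48600000, spread=4568723/34992000
Step 8: max=116756435629/52488000000, min=3097618889/1458000000, spread=8387449/83980800

Answer: 3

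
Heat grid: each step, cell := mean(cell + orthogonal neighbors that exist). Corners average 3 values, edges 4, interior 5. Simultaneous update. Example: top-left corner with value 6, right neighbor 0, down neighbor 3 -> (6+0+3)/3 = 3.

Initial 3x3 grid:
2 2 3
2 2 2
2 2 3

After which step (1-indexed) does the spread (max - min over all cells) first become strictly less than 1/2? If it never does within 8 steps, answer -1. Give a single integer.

Step 1: max=5/2, min=2, spread=1/2
Step 2: max=85/36, min=2, spread=13/36
  -> spread < 1/2 first at step 2
Step 3: max=3317/1440, min=299/144, spread=109/480
Step 4: max=58469/25920, min=7561/3600, spread=20149/129600
Step 5: max=11597933/5184000, min=1105291/518400, spread=545023/5184000
Step 6: max=689463751/311040000, min=13891237/6480000, spread=36295/497664
Step 7: max=41209970597/18662400000, min=3354535831/1555200000, spread=305773/5971968
Step 8: max=2462802670159/1119744000000, min=33646575497/15552000000, spread=2575951/71663616

Answer: 2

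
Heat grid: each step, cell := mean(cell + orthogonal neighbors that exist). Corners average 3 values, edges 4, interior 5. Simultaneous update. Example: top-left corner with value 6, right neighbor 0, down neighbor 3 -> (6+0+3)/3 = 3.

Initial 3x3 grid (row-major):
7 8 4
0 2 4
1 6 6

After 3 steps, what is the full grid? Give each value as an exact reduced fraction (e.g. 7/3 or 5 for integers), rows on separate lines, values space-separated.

Answer: 605/144 12893/2880 2077/432
5209/1440 831/200 1601/360
1465/432 10783/2880 1855/432

Derivation:
After step 1:
  5 21/4 16/3
  5/2 4 4
  7/3 15/4 16/3
After step 2:
  17/4 235/48 175/36
  83/24 39/10 14/3
  103/36 185/48 157/36
After step 3:
  605/144 12893/2880 2077/432
  5209/1440 831/200 1601/360
  1465/432 10783/2880 1855/432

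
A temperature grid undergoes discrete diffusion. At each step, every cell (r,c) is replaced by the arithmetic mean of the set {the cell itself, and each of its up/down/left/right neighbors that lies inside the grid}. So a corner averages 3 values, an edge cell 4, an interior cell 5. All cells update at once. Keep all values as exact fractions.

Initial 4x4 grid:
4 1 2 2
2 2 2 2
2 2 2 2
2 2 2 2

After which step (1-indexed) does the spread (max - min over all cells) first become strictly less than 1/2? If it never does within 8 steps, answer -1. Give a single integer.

Answer: 2

Derivation:
Step 1: max=5/2, min=7/4, spread=3/4
Step 2: max=85/36, min=191/100, spread=203/450
  -> spread < 1/2 first at step 2
Step 3: max=7879/3600, min=587/300, spread=167/720
Step 4: max=70189/32400, min=10609/5400, spread=1307/6480
Step 5: max=2060887/972000, min=534419/270000, spread=684893/4860000
Step 6: max=61392223/29160000, min=429817/216000, spread=210433/1822500
Step 7: max=1825663219/874800000, min=33676/16875, spread=79899379/874800000
Step 8: max=54511462939/26244000000, min=9718476331/4860000000, spread=5079226879/65610000000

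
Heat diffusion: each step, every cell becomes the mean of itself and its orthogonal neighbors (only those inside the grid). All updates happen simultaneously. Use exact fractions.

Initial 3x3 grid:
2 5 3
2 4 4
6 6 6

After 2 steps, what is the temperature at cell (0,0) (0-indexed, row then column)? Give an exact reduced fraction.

Step 1: cell (0,0) = 3
Step 2: cell (0,0) = 10/3
Full grid after step 2:
  10/3 147/40 47/12
  461/120 419/100 1067/240
  41/9 197/40 181/36

Answer: 10/3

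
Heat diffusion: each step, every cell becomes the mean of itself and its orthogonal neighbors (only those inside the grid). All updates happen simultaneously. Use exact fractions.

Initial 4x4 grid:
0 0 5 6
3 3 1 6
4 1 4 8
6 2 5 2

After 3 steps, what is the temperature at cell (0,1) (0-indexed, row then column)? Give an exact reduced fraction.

Step 1: cell (0,1) = 2
Step 2: cell (0,1) = 19/10
Step 3: cell (0,1) = 989/400
Full grid after step 3:
  353/180 989/400 12281/3600 9493/2160
  2917/1200 328/125 21967/6000 32077/7200
  3617/1200 6359/2000 1891/500 10703/2400
  2461/720 8389/2400 9253/2400 196/45

Answer: 989/400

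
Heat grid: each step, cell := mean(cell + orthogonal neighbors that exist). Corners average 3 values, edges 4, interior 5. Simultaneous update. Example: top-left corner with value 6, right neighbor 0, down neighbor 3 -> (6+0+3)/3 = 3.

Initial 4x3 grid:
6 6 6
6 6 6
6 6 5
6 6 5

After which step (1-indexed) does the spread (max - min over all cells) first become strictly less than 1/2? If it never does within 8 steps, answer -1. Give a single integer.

Step 1: max=6, min=16/3, spread=2/3
Step 2: max=6, min=199/36, spread=17/36
  -> spread < 1/2 first at step 2
Step 3: max=6, min=758/135, spread=52/135
Step 4: max=10753/1800, min=736351/129600, spread=7573/25920
Step 5: max=160783/27000, min=44486999/7776000, spread=363701/1555200
Step 6: max=4272587/720000, min=2683506001/466560000, spread=681043/3732480
Step 7: max=1150517911/194400000, min=161592262859/27993600000, spread=163292653/1119744000
Step 8: max=34434860837/5832000000, min=9722868115681/1679616000000, spread=1554974443/13436928000

Answer: 2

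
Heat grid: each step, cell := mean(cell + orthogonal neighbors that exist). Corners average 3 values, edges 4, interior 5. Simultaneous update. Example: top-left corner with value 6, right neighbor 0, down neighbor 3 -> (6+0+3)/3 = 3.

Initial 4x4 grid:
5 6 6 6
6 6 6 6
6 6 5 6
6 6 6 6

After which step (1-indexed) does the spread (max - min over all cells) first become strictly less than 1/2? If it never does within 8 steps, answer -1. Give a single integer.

Step 1: max=6, min=17/3, spread=1/3
  -> spread < 1/2 first at step 1
Step 2: max=6, min=103/18, spread=5/18
Step 3: max=237/40, min=1255/216, spread=31/270
Step 4: max=21317/3600, min=188483/32400, spread=337/3240
Step 5: max=636847/108000, min=5678909/972000, spread=26357/486000
Step 6: max=1272847/216000, min=6820379/1166400, spread=132487/2916000
Step 7: max=571958111/97200000, min=204943349/34992000, spread=12019637/437400000
Step 8: max=17152041937/2916000000, min=153797439563/26244000000, spread=57093787/2624400000

Answer: 1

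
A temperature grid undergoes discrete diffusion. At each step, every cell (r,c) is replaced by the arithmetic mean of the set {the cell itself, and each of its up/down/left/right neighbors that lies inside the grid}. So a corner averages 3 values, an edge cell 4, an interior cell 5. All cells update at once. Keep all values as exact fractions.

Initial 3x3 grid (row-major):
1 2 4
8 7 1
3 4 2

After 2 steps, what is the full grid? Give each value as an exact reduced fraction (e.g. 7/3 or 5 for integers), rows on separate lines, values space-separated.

After step 1:
  11/3 7/2 7/3
  19/4 22/5 7/2
  5 4 7/3
After step 2:
  143/36 139/40 28/9
  1069/240 403/100 377/120
  55/12 59/15 59/18

Answer: 143/36 139/40 28/9
1069/240 403/100 377/120
55/12 59/15 59/18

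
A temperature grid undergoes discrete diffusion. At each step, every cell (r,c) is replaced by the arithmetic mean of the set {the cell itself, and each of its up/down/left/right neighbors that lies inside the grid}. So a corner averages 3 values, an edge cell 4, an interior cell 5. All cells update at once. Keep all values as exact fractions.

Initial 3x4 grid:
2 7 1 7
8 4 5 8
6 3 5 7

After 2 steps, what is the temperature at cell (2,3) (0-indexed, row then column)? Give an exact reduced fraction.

Answer: 221/36

Derivation:
Step 1: cell (2,3) = 20/3
Step 2: cell (2,3) = 221/36
Full grid after step 2:
  85/18 587/120 553/120 205/36
  163/30 23/5 107/20 467/80
  91/18 617/120 623/120 221/36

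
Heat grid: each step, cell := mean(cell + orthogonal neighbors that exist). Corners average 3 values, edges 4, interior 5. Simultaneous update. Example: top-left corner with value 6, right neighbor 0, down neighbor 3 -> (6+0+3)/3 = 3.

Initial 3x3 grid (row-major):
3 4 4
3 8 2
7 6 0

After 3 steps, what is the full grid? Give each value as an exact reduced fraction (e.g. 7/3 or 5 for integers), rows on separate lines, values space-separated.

After step 1:
  10/3 19/4 10/3
  21/4 23/5 7/2
  16/3 21/4 8/3
After step 2:
  40/9 961/240 139/36
  1111/240 467/100 141/40
  95/18 357/80 137/36
After step 3:
  1177/270 61127/14400 8201/2160
  68477/14400 25549/6000 9517/2400
  5173/1080 21859/4800 8491/2160

Answer: 1177/270 61127/14400 8201/2160
68477/14400 25549/6000 9517/2400
5173/1080 21859/4800 8491/2160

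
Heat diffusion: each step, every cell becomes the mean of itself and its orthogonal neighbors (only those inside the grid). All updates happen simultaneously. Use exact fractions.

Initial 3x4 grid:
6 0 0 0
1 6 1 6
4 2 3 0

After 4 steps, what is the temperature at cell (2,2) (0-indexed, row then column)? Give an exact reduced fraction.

Answer: 184003/72000

Derivation:
Step 1: cell (2,2) = 3/2
Step 2: cell (2,2) = 229/80
Step 3: cell (2,2) = 5449/2400
Step 4: cell (2,2) = 184003/72000
Full grid after step 4:
  361549/129600 506939/216000 159253/72000 81493/43200
  2379271/864000 981869/360000 260173/120000 637567/288000
  388549/129600 567689/216000 184003/72000 95893/43200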